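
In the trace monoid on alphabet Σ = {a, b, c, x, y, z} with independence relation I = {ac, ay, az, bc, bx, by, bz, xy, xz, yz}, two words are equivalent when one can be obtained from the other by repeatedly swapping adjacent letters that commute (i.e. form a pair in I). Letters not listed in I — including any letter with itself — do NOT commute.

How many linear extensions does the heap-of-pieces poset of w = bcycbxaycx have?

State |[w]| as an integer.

113

0(b) covers ∅
1(c) covers ∅
2(y) covers 1:c
3(c) covers 2:y
4(b) covers 0:b
5(x) covers 3:c
6(a) covers 4:b, 5:x
7(y) covers 3:c
8(c) covers 5:x, 7:y
9(x) covers 6:a, 8:c
floor of heap: 0:b, 1:c
completions by unplaced set U, small U first (add the entries for U minus each lowest piece of U):
  |U|=1: {9}:1
  |U|=2: {6,9}:1  {8,9}:1
  |U|=3: {4,6,9}:1  {6,8,9}:2  {7,8,9}:1
  |U|=4: {0,4,6,9}:1  {4,6,8,9}:3  {5,6,8,9}:2  {6,7,8,9}:3
  |U|=5: {0,4,6,8,9}:4  {4,5,6,8,9}:5  {4,6,7,8,9}:6  {5,6,7,8,9}:5
  |U|=6: {0,4,5,6,8,9}:9  {0,4,6,7,8,9}:10  {3,5,6,7,8,9}:5  {4,5,6,7,8,9}:16
  |U|=7: {0,4,5,6,7,8,9}:35  {2,3,5,6,7,8,9}:5  {3,4,5,6,7,8,9}:21
  |U|=8: {0,3,4,5,6,7,8,9}:56  {1,2,3,5,6,7,8,9}:5  {2,3,4,5,6,7,8,9}:26
  start at 0(b): 31
  start at 1(c): 82
sum over floor = 113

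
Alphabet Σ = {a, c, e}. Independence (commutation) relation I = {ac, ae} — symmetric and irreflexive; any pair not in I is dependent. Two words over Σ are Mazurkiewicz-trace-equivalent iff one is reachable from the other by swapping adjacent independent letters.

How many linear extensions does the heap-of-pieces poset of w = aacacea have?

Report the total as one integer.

35

0(a) covers ∅
1(a) covers 0:a
2(c) covers ∅
3(a) covers 1:a
4(c) covers 2:c
5(e) covers 4:c
6(a) covers 3:a
floor of heap: 0:a, 2:c
completions by unplaced set U, small U first (add the entries for U minus each lowest piece of U):
  |U|=1: {5}:1  {6}:1
  |U|=2: {3,6}:1  {4,5}:1  {5,6}:2
  |U|=3: {1,3,6}:1  {2,4,5}:1  {3,5,6}:3  {4,5,6}:3
  |U|=4: {0,1,3,6}:1  {1,3,5,6}:4  {2,4,5,6}:4  {3,4,5,6}:6
  |U|=5: {0,1,3,5,6}:5  {1,3,4,5,6}:10  {2,3,4,5,6}:10
  start at 0(a): 20
  start at 2(c): 15
sum over floor = 35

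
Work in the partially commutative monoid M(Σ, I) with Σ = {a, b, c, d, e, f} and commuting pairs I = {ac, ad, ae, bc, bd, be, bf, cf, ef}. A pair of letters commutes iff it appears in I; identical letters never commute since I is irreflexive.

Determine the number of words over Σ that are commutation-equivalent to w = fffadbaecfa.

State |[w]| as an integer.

piece 0:f — minimal
piece 1:f rests on {0:f}
piece 2:f rests on {1:f}
piece 3:a rests on {2:f}
piece 4:d rests on {2:f}
piece 5:b rests on {3:a}
piece 6:a rests on {5:b}
piece 7:e rests on {4:d}
piece 8:c rests on {7:e}
piece 9:f rests on {4:d, 6:a}
piece 10:a rests on {9:f}
minimal pieces: {0:f}
ways to finish when only these pieces remain (= sum over removing one remaining piece with nothing left below it):
  1 left: {8}→1  {10}→1
  2 left: {7,8}→1  {8,10}→2  {9,10}→1
  3 left: {6,9,10}→1  {7,8,10}→3  {8,9,10}→3
  4 left: {5,6,9,10}→1  {6,8,9,10}→4  {7,8,9,10}→6
  5 left: {3,5,6,9,10}→1  {4,7,8,9,10}→6  {5,6,8,9,10}→5  {6,7,8,9,10}→10
  6 left: {3,5,6,8,9,10}→6  {4,6,7,8,9,10}→16  {5,6,7,8,9,10}→15
  7 left: {3,5,6,7,8,9,10}→21  {4,5,6,7,8,9,10}→31
  8 left: {3,4,5,6,7,8,9,10}→52
  9 left: {2,3,4,5,6,7,8,9,10}→52
  placing 0:f first → 52 extensions

52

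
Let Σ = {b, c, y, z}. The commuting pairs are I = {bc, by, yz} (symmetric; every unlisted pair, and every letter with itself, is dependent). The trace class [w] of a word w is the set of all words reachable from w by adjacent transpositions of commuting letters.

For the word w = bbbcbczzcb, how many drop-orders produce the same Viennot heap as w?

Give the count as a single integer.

0(b) covers ∅
1(b) covers 0:b
2(b) covers 1:b
3(c) covers ∅
4(b) covers 2:b
5(c) covers 3:c
6(z) covers 4:b, 5:c
7(z) covers 6:z
8(c) covers 7:z
9(b) covers 7:z
floor of heap: 0:b, 3:c
completions by unplaced set U, small U first (add the entries for U minus each lowest piece of U):
  |U|=1: {8}:1  {9}:1
  |U|=2: {8,9}:2
  |U|=3: {7,8,9}:2
  |U|=4: {6,7,8,9}:2
  |U|=5: {4,6,7,8,9}:2  {5,6,7,8,9}:2
  |U|=6: {2,4,6,7,8,9}:2  {3,5,6,7,8,9}:2  {4,5,6,7,8,9}:4
  |U|=7: {1,2,4,6,7,8,9}:2  {2,4,5,6,7,8,9}:6  {3,4,5,6,7,8,9}:6
  |U|=8: {0,1,2,4,6,7,8,9}:2  {1,2,4,5,6,7,8,9}:8  {2,3,4,5,6,7,8,9}:12
  start at 0(b): 20
  start at 3(c): 10
sum over floor = 30

30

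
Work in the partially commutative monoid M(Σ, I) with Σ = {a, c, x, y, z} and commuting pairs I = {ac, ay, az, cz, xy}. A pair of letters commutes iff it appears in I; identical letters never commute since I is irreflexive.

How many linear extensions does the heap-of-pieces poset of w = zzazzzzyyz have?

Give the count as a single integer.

0(z) covers ∅
1(z) covers 0:z
2(a) covers ∅
3(z) covers 1:z
4(z) covers 3:z
5(z) covers 4:z
6(z) covers 5:z
7(y) covers 6:z
8(y) covers 7:y
9(z) covers 8:y
floor of heap: 0:z, 2:a
completions by unplaced set U, small U first (add the entries for U minus each lowest piece of U):
  |U|=1: {2}:1  {9}:1
  |U|=2: {2,9}:2  {8,9}:1
  |U|=3: {2,8,9}:3  {7,8,9}:1
  |U|=4: {2,7,8,9}:4  {6,7,8,9}:1
  |U|=5: {2,6,7,8,9}:5  {5,6,7,8,9}:1
  |U|=6: {2,5,6,7,8,9}:6  {4,5,6,7,8,9}:1
  |U|=7: {2,4,5,6,7,8,9}:7  {3,4,5,6,7,8,9}:1
  |U|=8: {1,3,4,5,6,7,8,9}:1  {2,3,4,5,6,7,8,9}:8
  start at 0(z): 9
  start at 2(a): 1
sum over floor = 10

10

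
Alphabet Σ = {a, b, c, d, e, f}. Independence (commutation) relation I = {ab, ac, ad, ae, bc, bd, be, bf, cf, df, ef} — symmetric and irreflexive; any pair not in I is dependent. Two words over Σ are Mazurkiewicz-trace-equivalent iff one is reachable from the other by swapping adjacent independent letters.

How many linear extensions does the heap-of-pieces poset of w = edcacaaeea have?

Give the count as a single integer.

0(e) covers ∅
1(d) covers 0:e
2(c) covers 1:d
3(a) covers ∅
4(c) covers 2:c
5(a) covers 3:a
6(a) covers 5:a
7(e) covers 4:c
8(e) covers 7:e
9(a) covers 6:a
floor of heap: 0:e, 3:a
completions by unplaced set U, small U first (add the entries for U minus each lowest piece of U):
  |U|=1: {8}:1  {9}:1
  |U|=2: {6,9}:1  {7,8}:1  {8,9}:2
  |U|=3: {4,7,8}:1  {5,6,9}:1  {6,8,9}:3  {7,8,9}:3
  |U|=4: {2,4,7,8}:1  {3,5,6,9}:1  {4,7,8,9}:4  {5,6,8,9}:4  {6,7,8,9}:6
  |U|=5: {1,2,4,7,8}:1  {2,4,7,8,9}:5  {3,5,6,8,9}:5  {4,6,7,8,9}:10  {5,6,7,8,9}:10
  |U|=6: {0,1,2,4,7,8}:1  {1,2,4,7,8,9}:6  {2,4,6,7,8,9}:15  {3,5,6,7,8,9}:15  {4,5,6,7,8,9}:20
  |U|=7: {0,1,2,4,7,8,9}:7  {1,2,4,6,7,8,9}:21  {2,4,5,6,7,8,9}:35  {3,4,5,6,7,8,9}:35
  |U|=8: {0,1,2,4,6,7,8,9}:28  {1,2,4,5,6,7,8,9}:56  {2,3,4,5,6,7,8,9}:70
  start at 0(e): 126
  start at 3(a): 84
sum over floor = 210

210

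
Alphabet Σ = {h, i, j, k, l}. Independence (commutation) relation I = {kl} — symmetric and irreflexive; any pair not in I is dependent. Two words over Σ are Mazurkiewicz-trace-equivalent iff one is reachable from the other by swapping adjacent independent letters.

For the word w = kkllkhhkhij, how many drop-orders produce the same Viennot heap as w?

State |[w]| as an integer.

#0=k has no predecessor
#1=k depends on [0:k]
#2=l has no predecessor
#3=l depends on [2:l]
#4=k depends on [1:k]
#5=h depends on [3:l, 4:k]
#6=h depends on [5:h]
#7=k depends on [6:h]
#8=h depends on [7:k]
#9=i depends on [8:h]
#10=j depends on [9:i]
sources: [0:k, 2:l]
N(rest) = Σ N(rest − s) over sources s of rest; N(one piece) = 1:
  size 1 → [10]=1
  size 2 → [9,10]=1
  size 3 → [8,9,10]=1
  size 4 → [7,8,9,10]=1
  size 5 → [6,7,8,9,10]=1
  size 6 → [5,6,7,8,9,10]=1
  size 7 → [3,5,6,7,8,9,10]=1  [4,5,6,7,8,9,10]=1
  size 8 → [1,4,5,6,7,8,9,10]=1  [2,3,5,6,7,8,9,10]=1  [3,4,5,6,7,8,9,10]=2
  size 9 → [0,1,4,5,6,7,8,9,10]=1  [1,3,4,5,6,7,8,9,10]=3  [2,3,4,5,6,7,8,9,10]=3
  first=0(k) contributes 6
  first=2(l) contributes 4
|[w]| = 10

10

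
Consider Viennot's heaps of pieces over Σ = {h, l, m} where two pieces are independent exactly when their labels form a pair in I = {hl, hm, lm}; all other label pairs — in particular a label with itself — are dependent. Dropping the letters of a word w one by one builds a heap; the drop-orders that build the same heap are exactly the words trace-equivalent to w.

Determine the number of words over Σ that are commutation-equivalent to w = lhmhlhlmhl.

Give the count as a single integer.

#0=l has no predecessor
#1=h has no predecessor
#2=m has no predecessor
#3=h depends on [1:h]
#4=l depends on [0:l]
#5=h depends on [3:h]
#6=l depends on [4:l]
#7=m depends on [2:m]
#8=h depends on [5:h]
#9=l depends on [6:l]
sources: [0:l, 1:h, 2:m]
N(rest) = Σ N(rest − s) over sources s of rest; N(one piece) = 1:
  size 1 → [7]=1  [8]=1  [9]=1
  size 2 → [2,7]=1  [5,8]=1  [6,9]=1  [7,8]=2  [7,9]=2  [8,9]=2
  size 3 → [2,7,8]=3  [2,7,9]=3  [3,5,8]=1  [4,6,9]=1  [5,7,8]=3  [5,8,9]=3  [6,7,9]=3  [6,8,9]=3  [7,8,9]=6
  size 4 → [0,4,6,9]=1  [1,3,5,8]=1  [2,5,7,8]=6  [2,6,7,9]=6  [2,7,8,9]=12  [3,5,7,8]=4  [3,5,8,9]=4  [4,6,7,9]=4  [4,6,8,9]=4  [5,6,8,9]=6  [5,7,8,9]=12  [6,7,8,9]=12
  size 5 → [0,4,6,7,9]=5  [0,4,6,8,9]=5  [1,3,5,7,8]=5  [1,3,5,8,9]=5  [2,3,5,7,8]=10  [2,4,6,7,9]=10  [2,5,7,8,9]=30  [2,6,7,8,9]=30  [3,5,6,8,9]=10  [3,5,7,8,9]=20  [4,5,6,8,9]=10  [4,6,7,8,9]=20  [5,6,7,8,9]=30
  size 6 → [0,2,4,6,7,9]=15  [0,4,5,6,8,9]=15  [0,4,6,7,8,9]=30  [1,2,3,5,7,8]=15  [1,3,5,6,8,9]=15  [1,3,5,7,8,9]=30  [2,3,5,7,8,9]=60  [2,4,6,7,8,9]=60  [2,5,6,7,8,9]=90  [3,4,5,6,8,9]=20  [3,5,6,7,8,9]=60  [4,5,6,7,8,9]=60
  size 7 → [0,2,4,6,7,8,9]=105  [0,3,4,5,6,8,9]=35  [0,4,5,6,7,8,9]=105  [1,2,3,5,7,8,9]=105  [1,3,4,5,6,8,9]=35  [1,3,5,6,7,8,9]=105  [2,3,5,6,7,8,9]=210  [2,4,5,6,7,8,9]=210  [3,4,5,6,7,8,9]=140
  size 8 → [0,1,3,4,5,6,8,9]=70  [0,2,4,5,6,7,8,9]=420  [0,3,4,5,6,7,8,9]=280  [1,2,3,5,6,7,8,9]=420  [1,3,4,5,6,7,8,9]=280  [2,3,4,5,6,7,8,9]=560
  first=0(l) contributes 1260
  first=1(h) contributes 1260
  first=2(m) contributes 630
|[w]| = 3150

3150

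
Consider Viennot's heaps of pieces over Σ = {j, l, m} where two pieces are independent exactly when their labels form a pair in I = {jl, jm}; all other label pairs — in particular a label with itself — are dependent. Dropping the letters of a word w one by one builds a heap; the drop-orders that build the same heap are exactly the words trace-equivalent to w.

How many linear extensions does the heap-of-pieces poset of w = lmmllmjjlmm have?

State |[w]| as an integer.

55

drop 0:l onto floor
drop 1:m onto {0:l}
drop 2:m onto {1:m}
drop 3:l onto {2:m}
drop 4:l onto {3:l}
drop 5:m onto {4:l}
drop 6:j onto floor
drop 7:j onto {6:j}
drop 8:l onto {5:m}
drop 9:m onto {8:l}
drop 10:m onto {9:m}
ground layer = {0:l, 6:j}
drop-orders for the pieces not yet dropped (sum over which currently-grounded one goes next):
  1 to go: {7} 1  {10} 1
  2 to go: {6,7} 1  {7,10} 2  {9,10} 1
  3 to go: {6,7,10} 3  {7,9,10} 3  {8,9,10} 1
  4 to go: {5,8,9,10} 1  {6,7,9,10} 6  {7,8,9,10} 4
  5 to go: {4,5,8,9,10} 1  {5,7,8,9,10} 5  {6,7,8,9,10} 10
  6 to go: {3,4,5,8,9,10} 1  {4,5,7,8,9,10} 6  {5,6,7,8,9,10} 15
  7 to go: {2,3,4,5,8,9,10} 1  {3,4,5,7,8,9,10} 7  {4,5,6,7,8,9,10} 21
  8 to go: {1,2,3,4,5,8,9,10} 1  {2,3,4,5,7,8,9,10} 8  {3,4,5,6,7,8,9,10} 28
  9 to go: {0,1,2,3,4,5,8,9,10} 1  {1,2,3,4,5,7,8,9,10} 9  {2,3,4,5,6,7,8,9,10} 36
  if 0:l drops first: 45 orders
  if 6:j drops first: 10 orders
heap linearizations: 55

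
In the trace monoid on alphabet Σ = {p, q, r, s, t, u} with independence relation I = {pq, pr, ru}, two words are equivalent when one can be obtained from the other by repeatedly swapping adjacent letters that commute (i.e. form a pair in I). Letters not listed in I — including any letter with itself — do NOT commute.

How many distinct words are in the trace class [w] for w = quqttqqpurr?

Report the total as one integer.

12

0(q) covers ∅
1(u) covers 0:q
2(q) covers 1:u
3(t) covers 2:q
4(t) covers 3:t
5(q) covers 4:t
6(q) covers 5:q
7(p) covers 4:t
8(u) covers 6:q, 7:p
9(r) covers 6:q
10(r) covers 9:r
floor of heap: 0:q
completions by unplaced set U, small U first (add the entries for U minus each lowest piece of U):
  |U|=1: {8}:1  {10}:1
  |U|=2: {7,8}:1  {8,10}:2  {9,10}:1
  |U|=3: {7,8,10}:3  {8,9,10}:3
  |U|=4: {6,8,9,10}:3  {7,8,9,10}:6
  |U|=5: {5,6,8,9,10}:3  {6,7,8,9,10}:9
  |U|=6: {5,6,7,8,9,10}:12
  |U|=7: {4,5,6,7,8,9,10}:12
  |U|=8: {3,4,5,6,7,8,9,10}:12
  |U|=9: {2,3,4,5,6,7,8,9,10}:12
  start at 0(q): 12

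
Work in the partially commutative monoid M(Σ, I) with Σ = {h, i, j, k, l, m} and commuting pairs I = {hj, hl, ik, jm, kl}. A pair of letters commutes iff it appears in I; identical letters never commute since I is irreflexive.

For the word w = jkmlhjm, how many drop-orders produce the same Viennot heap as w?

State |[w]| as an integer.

5

drop 0:j onto floor
drop 1:k onto {0:j}
drop 2:m onto {1:k}
drop 3:l onto {2:m}
drop 4:h onto {2:m}
drop 5:j onto {3:l}
drop 6:m onto {3:l, 4:h}
ground layer = {0:j}
drop-orders for the pieces not yet dropped (sum over which currently-grounded one goes next):
  1 to go: {5} 1  {6} 1
  2 to go: {4,6} 1  {5,6} 2
  3 to go: {3,5,6} 2  {4,5,6} 3
  4 to go: {3,4,5,6} 5
  5 to go: {2,3,4,5,6} 5
  if 0:j drops first: 5 orders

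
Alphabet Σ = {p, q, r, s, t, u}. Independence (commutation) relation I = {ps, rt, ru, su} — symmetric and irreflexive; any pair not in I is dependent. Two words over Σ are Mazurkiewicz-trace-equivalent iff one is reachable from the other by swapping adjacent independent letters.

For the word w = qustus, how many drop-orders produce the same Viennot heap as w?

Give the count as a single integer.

#0=q has no predecessor
#1=u depends on [0:q]
#2=s depends on [0:q]
#3=t depends on [1:u, 2:s]
#4=u depends on [3:t]
#5=s depends on [3:t]
sources: [0:q]
N(rest) = Σ N(rest − s) over sources s of rest; N(one piece) = 1:
  size 1 → [4]=1  [5]=1
  size 2 → [4,5]=2
  size 3 → [3,4,5]=2
  size 4 → [1,3,4,5]=2  [2,3,4,5]=2
  first=0(q) contributes 4

4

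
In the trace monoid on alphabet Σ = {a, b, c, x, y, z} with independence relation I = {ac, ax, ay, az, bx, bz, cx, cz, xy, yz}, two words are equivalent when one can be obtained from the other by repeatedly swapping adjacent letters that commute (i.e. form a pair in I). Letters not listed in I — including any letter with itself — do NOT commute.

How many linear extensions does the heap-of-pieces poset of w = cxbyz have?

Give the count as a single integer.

piece 0:c — minimal
piece 1:x — minimal
piece 2:b rests on {0:c}
piece 3:y rests on {2:b}
piece 4:z rests on {1:x}
minimal pieces: {0:c, 1:x}
ways to finish when only these pieces remain (= sum over removing one remaining piece with nothing left below it):
  1 left: {3}→1  {4}→1
  2 left: {1,4}→1  {2,3}→1  {3,4}→2
  3 left: {0,2,3}→1  {1,3,4}→3  {2,3,4}→3
  placing 0:c first → 6 extensions
  placing 1:x first → 4 extensions
total linear extensions = 10

10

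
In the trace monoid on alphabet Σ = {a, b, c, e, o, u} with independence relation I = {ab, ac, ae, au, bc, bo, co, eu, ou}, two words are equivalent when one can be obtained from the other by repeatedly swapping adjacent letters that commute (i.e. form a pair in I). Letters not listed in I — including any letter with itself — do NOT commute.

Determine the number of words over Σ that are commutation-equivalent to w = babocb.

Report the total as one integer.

#0=b has no predecessor
#1=a has no predecessor
#2=b depends on [0:b]
#3=o depends on [1:a]
#4=c has no predecessor
#5=b depends on [2:b]
sources: [0:b, 1:a, 4:c]
N(rest) = Σ N(rest − s) over sources s of rest; N(one piece) = 1:
  size 1 → [3]=1  [4]=1  [5]=1
  size 2 → [1,3]=1  [2,5]=1  [3,4]=2  [3,5]=2  [4,5]=2
  size 3 → [0,2,5]=1  [1,3,4]=3  [1,3,5]=3  [2,3,5]=3  [2,4,5]=3  [3,4,5]=6
  size 4 → [0,2,3,5]=4  [0,2,4,5]=4  [1,2,3,5]=6  [1,3,4,5]=12  [2,3,4,5]=12
  first=0(b) contributes 30
  first=1(a) contributes 20
  first=4(c) contributes 10
|[w]| = 60

60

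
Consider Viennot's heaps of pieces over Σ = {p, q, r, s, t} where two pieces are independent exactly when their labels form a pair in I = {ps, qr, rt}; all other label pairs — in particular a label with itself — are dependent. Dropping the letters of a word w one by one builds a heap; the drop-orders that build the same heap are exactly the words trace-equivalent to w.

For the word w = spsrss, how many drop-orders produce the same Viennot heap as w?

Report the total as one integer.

3

drop 0:s onto floor
drop 1:p onto floor
drop 2:s onto {0:s}
drop 3:r onto {1:p, 2:s}
drop 4:s onto {3:r}
drop 5:s onto {4:s}
ground layer = {0:s, 1:p}
drop-orders for the pieces not yet dropped (sum over which currently-grounded one goes next):
  1 to go: {5} 1
  2 to go: {4,5} 1
  3 to go: {3,4,5} 1
  4 to go: {1,3,4,5} 1  {2,3,4,5} 1
  if 0:s drops first: 2 orders
  if 1:p drops first: 1 orders
heap linearizations: 3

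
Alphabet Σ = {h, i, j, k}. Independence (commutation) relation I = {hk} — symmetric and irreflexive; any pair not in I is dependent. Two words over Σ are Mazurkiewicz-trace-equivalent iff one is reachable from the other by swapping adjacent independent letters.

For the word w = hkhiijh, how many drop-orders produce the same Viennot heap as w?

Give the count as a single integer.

drop 0:h onto floor
drop 1:k onto floor
drop 2:h onto {0:h}
drop 3:i onto {1:k, 2:h}
drop 4:i onto {3:i}
drop 5:j onto {4:i}
drop 6:h onto {5:j}
ground layer = {0:h, 1:k}
drop-orders for the pieces not yet dropped (sum over which currently-grounded one goes next):
  1 to go: {6} 1
  2 to go: {5,6} 1
  3 to go: {4,5,6} 1
  4 to go: {3,4,5,6} 1
  5 to go: {1,3,4,5,6} 1  {2,3,4,5,6} 1
  if 0:h drops first: 2 orders
  if 1:k drops first: 1 orders
heap linearizations: 3

3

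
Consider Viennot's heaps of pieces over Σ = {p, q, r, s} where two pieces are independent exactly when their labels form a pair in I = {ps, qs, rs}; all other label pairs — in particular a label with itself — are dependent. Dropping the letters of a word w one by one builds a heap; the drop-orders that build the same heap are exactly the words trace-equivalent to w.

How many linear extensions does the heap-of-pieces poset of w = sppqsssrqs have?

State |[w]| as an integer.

#0=s has no predecessor
#1=p has no predecessor
#2=p depends on [1:p]
#3=q depends on [2:p]
#4=s depends on [0:s]
#5=s depends on [4:s]
#6=s depends on [5:s]
#7=r depends on [3:q]
#8=q depends on [7:r]
#9=s depends on [6:s]
sources: [0:s, 1:p]
N(rest) = Σ N(rest − s) over sources s of rest; N(one piece) = 1:
  size 1 → [8]=1  [9]=1
  size 2 → [6,9]=1  [7,8]=1  [8,9]=2
  size 3 → [3,7,8]=1  [5,6,9]=1  [6,8,9]=3  [7,8,9]=3
  size 4 → [2,3,7,8]=1  [3,7,8,9]=4  [4,5,6,9]=1  [5,6,8,9]=4  [6,7,8,9]=6
  size 5 → [0,4,5,6,9]=1  [1,2,3,7,8]=1  [2,3,7,8,9]=5  [3,6,7,8,9]=10  [4,5,6,8,9]=5  [5,6,7,8,9]=10
  size 6 → [0,4,5,6,8,9]=6  [1,2,3,7,8,9]=6  [2,3,6,7,8,9]=15  [3,5,6,7,8,9]=20  [4,5,6,7,8,9]=15
  size 7 → [0,4,5,6,7,8,9]=21  [1,2,3,6,7,8,9]=21  [2,3,5,6,7,8,9]=35  [3,4,5,6,7,8,9]=35
  size 8 → [0,3,4,5,6,7,8,9]=56  [1,2,3,5,6,7,8,9]=56  [2,3,4,5,6,7,8,9]=70
  first=0(s) contributes 126
  first=1(p) contributes 126
|[w]| = 252

252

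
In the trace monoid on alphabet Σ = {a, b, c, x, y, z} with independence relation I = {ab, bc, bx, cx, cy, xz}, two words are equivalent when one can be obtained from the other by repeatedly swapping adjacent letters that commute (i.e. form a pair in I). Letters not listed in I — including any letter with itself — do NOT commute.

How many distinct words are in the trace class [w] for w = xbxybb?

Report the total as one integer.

3

drop 0:x onto floor
drop 1:b onto floor
drop 2:x onto {0:x}
drop 3:y onto {1:b, 2:x}
drop 4:b onto {3:y}
drop 5:b onto {4:b}
ground layer = {0:x, 1:b}
drop-orders for the pieces not yet dropped (sum over which currently-grounded one goes next):
  1 to go: {5} 1
  2 to go: {4,5} 1
  3 to go: {3,4,5} 1
  4 to go: {1,3,4,5} 1  {2,3,4,5} 1
  if 0:x drops first: 2 orders
  if 1:b drops first: 1 orders
heap linearizations: 3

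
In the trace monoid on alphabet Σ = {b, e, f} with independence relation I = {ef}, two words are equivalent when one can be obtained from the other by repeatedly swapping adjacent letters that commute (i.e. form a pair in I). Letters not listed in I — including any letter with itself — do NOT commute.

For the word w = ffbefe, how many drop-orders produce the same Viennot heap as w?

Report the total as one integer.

3

drop 0:f onto floor
drop 1:f onto {0:f}
drop 2:b onto {1:f}
drop 3:e onto {2:b}
drop 4:f onto {2:b}
drop 5:e onto {3:e}
ground layer = {0:f}
drop-orders for the pieces not yet dropped (sum over which currently-grounded one goes next):
  1 to go: {4} 1  {5} 1
  2 to go: {3,5} 1  {4,5} 2
  3 to go: {3,4,5} 3
  4 to go: {2,3,4,5} 3
  if 0:f drops first: 3 orders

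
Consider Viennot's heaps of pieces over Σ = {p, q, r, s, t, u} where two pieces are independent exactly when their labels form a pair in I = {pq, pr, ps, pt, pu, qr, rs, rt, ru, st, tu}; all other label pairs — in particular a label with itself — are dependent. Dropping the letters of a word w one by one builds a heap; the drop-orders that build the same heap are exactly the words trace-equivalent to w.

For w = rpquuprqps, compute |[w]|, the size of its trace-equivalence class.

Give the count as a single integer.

#0=r has no predecessor
#1=p has no predecessor
#2=q has no predecessor
#3=u depends on [2:q]
#4=u depends on [3:u]
#5=p depends on [1:p]
#6=r depends on [0:r]
#7=q depends on [4:u]
#8=p depends on [5:p]
#9=s depends on [7:q]
sources: [0:r, 1:p, 2:q]
N(rest) = Σ N(rest − s) over sources s of rest; N(one piece) = 1:
  size 1 → [6]=1  [8]=1  [9]=1
  size 2 → [0,6]=1  [5,8]=1  [6,8]=2  [6,9]=2  [7,9]=1  [8,9]=2
  size 3 → [0,6,8]=3  [0,6,9]=3  [1,5,8]=1  [4,7,9]=1  [5,6,8]=3  [5,8,9]=3  [6,7,9]=3  [6,8,9]=6  [7,8,9]=3
  size 4 → [0,5,6,8]=6  [0,6,7,9]=6  [0,6,8,9]=12  [1,5,6,8]=4  [1,5,8,9]=4  [3,4,7,9]=1  [4,6,7,9]=4  [4,7,8,9]=4  [5,6,8,9]=12  [5,7,8,9]=6  [6,7,8,9]=12
  size 5 → [0,1,5,6,8]=10  [0,4,6,7,9]=10  [0,5,6,8,9]=30  [0,6,7,8,9]=30  [1,5,6,8,9]=20  [1,5,7,8,9]=10  [2,3,4,7,9]=1  [3,4,6,7,9]=5  [3,4,7,8,9]=5  [4,5,7,8,9]=10  [4,6,7,8,9]=20  [5,6,7,8,9]=30
  size 6 → [0,1,5,6,8,9]=60  [0,3,4,6,7,9]=15  [0,4,6,7,8,9]=60  [0,5,6,7,8,9]=90  [1,4,5,7,8,9]=20  [1,5,6,7,8,9]=60  [2,3,4,6,7,9]=6  [2,3,4,7,8,9]=6  [3,4,5,7,8,9]=15  [3,4,6,7,8,9]=30  [4,5,6,7,8,9]=60
  size 7 → [0,1,5,6,7,8,9]=210  [0,2,3,4,6,7,9]=21  [0,3,4,6,7,8,9]=105  [0,4,5,6,7,8,9]=210  [1,3,4,5,7,8,9]=35  [1,4,5,6,7,8,9]=140  [2,3,4,5,7,8,9]=21  [2,3,4,6,7,8,9]=42  [3,4,5,6,7,8,9]=105
  size 8 → [0,1,4,5,6,7,8,9]=560  [0,2,3,4,6,7,8,9]=168  [0,3,4,5,6,7,8,9]=420  [1,2,3,4,5,7,8,9]=56  [1,3,4,5,6,7,8,9]=280  [2,3,4,5,6,7,8,9]=168
  first=0(r) contributes 504
  first=1(p) contributes 756
  first=2(q) contributes 1260
|[w]| = 2520

2520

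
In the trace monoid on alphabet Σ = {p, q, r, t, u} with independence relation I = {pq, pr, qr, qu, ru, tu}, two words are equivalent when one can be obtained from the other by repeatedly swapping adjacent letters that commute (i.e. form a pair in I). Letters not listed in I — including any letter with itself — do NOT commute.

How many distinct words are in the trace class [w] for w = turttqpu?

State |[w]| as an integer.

#0=t has no predecessor
#1=u has no predecessor
#2=r depends on [0:t]
#3=t depends on [2:r]
#4=t depends on [3:t]
#5=q depends on [4:t]
#6=p depends on [1:u, 4:t]
#7=u depends on [6:p]
sources: [0:t, 1:u]
N(rest) = Σ N(rest − s) over sources s of rest; N(one piece) = 1:
  size 1 → [5]=1  [7]=1
  size 2 → [5,7]=2  [6,7]=1
  size 3 → [1,6,7]=1  [5,6,7]=3
  size 4 → [1,5,6,7]=4  [4,5,6,7]=3
  size 5 → [1,4,5,6,7]=7  [3,4,5,6,7]=3
  size 6 → [1,3,4,5,6,7]=10  [2,3,4,5,6,7]=3
  first=0(t) contributes 13
  first=1(u) contributes 3
|[w]| = 16

16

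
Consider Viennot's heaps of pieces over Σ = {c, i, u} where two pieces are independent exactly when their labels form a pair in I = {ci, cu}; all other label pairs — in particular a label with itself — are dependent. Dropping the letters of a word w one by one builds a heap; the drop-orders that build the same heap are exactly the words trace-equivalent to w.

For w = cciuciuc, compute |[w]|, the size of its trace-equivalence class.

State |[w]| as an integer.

70

piece 0:c — minimal
piece 1:c rests on {0:c}
piece 2:i — minimal
piece 3:u rests on {2:i}
piece 4:c rests on {1:c}
piece 5:i rests on {3:u}
piece 6:u rests on {5:i}
piece 7:c rests on {4:c}
minimal pieces: {0:c, 2:i}
ways to finish when only these pieces remain (= sum over removing one remaining piece with nothing left below it):
  1 left: {6}→1  {7}→1
  2 left: {4,7}→1  {5,6}→1  {6,7}→2
  3 left: {1,4,7}→1  {3,5,6}→1  {4,6,7}→3  {5,6,7}→3
  4 left: {0,1,4,7}→1  {1,4,6,7}→4  {2,3,5,6}→1  {3,5,6,7}→4  {4,5,6,7}→6
  5 left: {0,1,4,6,7}→5  {1,4,5,6,7}→10  {2,3,5,6,7}→5  {3,4,5,6,7}→10
  6 left: {0,1,4,5,6,7}→15  {1,3,4,5,6,7}→20  {2,3,4,5,6,7}→15
  placing 0:c first → 35 extensions
  placing 2:i first → 35 extensions
total linear extensions = 70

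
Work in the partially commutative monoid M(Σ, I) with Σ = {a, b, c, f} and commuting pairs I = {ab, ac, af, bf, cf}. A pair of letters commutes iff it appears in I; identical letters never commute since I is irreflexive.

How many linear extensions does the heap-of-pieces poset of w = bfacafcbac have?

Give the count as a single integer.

2520

#0=b has no predecessor
#1=f has no predecessor
#2=a has no predecessor
#3=c depends on [0:b]
#4=a depends on [2:a]
#5=f depends on [1:f]
#6=c depends on [3:c]
#7=b depends on [6:c]
#8=a depends on [4:a]
#9=c depends on [7:b]
sources: [0:b, 1:f, 2:a]
N(rest) = Σ N(rest − s) over sources s of rest; N(one piece) = 1:
  size 1 → [5]=1  [8]=1  [9]=1
  size 2 → [1,5]=1  [4,8]=1  [5,8]=2  [5,9]=2  [7,9]=1  [8,9]=2
  size 3 → [1,5,8]=3  [1,5,9]=3  [2,4,8]=1  [4,5,8]=3  [4,8,9]=3  [5,7,9]=3  [5,8,9]=6  [6,7,9]=1  [7,8,9]=3
  size 4 → [1,4,5,8]=6  [1,5,7,9]=6  [1,5,8,9]=12  [2,4,5,8]=4  [2,4,8,9]=4  [3,6,7,9]=1  [4,5,8,9]=12  [4,7,8,9]=6  [5,6,7,9]=4  [5,7,8,9]=12  [6,7,8,9]=4
  size 5 → [0,3,6,7,9]=1  [1,2,4,5,8]=10  [1,4,5,8,9]=30  [1,5,6,7,9]=10  [1,5,7,8,9]=30  [2,4,5,8,9]=20  [2,4,7,8,9]=10  [3,5,6,7,9]=5  [3,6,7,8,9]=5  [4,5,7,8,9]=30  [4,6,7,8,9]=10  [5,6,7,8,9]=20
  size 6 → [0,3,5,6,7,9]=6  [0,3,6,7,8,9]=6  [1,2,4,5,8,9]=60  [1,3,5,6,7,9]=15  [1,4,5,7,8,9]=90  [1,5,6,7,8,9]=60  [2,4,5,7,8,9]=60  [2,4,6,7,8,9]=20  [3,4,6,7,8,9]=15  [3,5,6,7,8,9]=30  [4,5,6,7,8,9]=60
  size 7 → [0,1,3,5,6,7,9]=21  [0,3,4,6,7,8,9]=21  [0,3,5,6,7,8,9]=42  [1,2,4,5,7,8,9]=210  [1,3,5,6,7,8,9]=105  [1,4,5,6,7,8,9]=210  [2,3,4,6,7,8,9]=35  [2,4,5,6,7,8,9]=140  [3,4,5,6,7,8,9]=105
  size 8 → [0,1,3,5,6,7,8,9]=168  [0,2,3,4,6,7,8,9]=56  [0,3,4,5,6,7,8,9]=168  [1,2,4,5,6,7,8,9]=560  [1,3,4,5,6,7,8,9]=420  [2,3,4,5,6,7,8,9]=280
  first=0(b) contributes 1260
  first=1(f) contributes 504
  first=2(a) contributes 756
|[w]| = 2520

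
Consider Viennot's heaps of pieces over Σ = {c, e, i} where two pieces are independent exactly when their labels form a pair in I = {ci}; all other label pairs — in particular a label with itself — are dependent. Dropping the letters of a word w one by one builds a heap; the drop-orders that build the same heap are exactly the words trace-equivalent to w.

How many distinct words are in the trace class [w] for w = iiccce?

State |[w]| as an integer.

10

drop 0:i onto floor
drop 1:i onto {0:i}
drop 2:c onto floor
drop 3:c onto {2:c}
drop 4:c onto {3:c}
drop 5:e onto {1:i, 4:c}
ground layer = {0:i, 2:c}
drop-orders for the pieces not yet dropped (sum over which currently-grounded one goes next):
  1 to go: {5} 1
  2 to go: {1,5} 1  {4,5} 1
  3 to go: {0,1,5} 1  {1,4,5} 2  {3,4,5} 1
  4 to go: {0,1,4,5} 3  {1,3,4,5} 3  {2,3,4,5} 1
  if 0:i drops first: 4 orders
  if 2:c drops first: 6 orders
heap linearizations: 10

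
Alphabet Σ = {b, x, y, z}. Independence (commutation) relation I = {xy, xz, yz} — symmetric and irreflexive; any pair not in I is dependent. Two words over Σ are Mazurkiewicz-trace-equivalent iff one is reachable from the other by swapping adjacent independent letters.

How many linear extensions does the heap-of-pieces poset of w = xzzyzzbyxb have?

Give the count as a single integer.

piece 0:x — minimal
piece 1:z — minimal
piece 2:z rests on {1:z}
piece 3:y — minimal
piece 4:z rests on {2:z}
piece 5:z rests on {4:z}
piece 6:b rests on {0:x, 3:y, 5:z}
piece 7:y rests on {6:b}
piece 8:x rests on {6:b}
piece 9:b rests on {7:y, 8:x}
minimal pieces: {0:x, 1:z, 3:y}
ways to finish when only these pieces remain (= sum over removing one remaining piece with nothing left below it):
  1 left: {9}→1
  2 left: {7,9}→1  {8,9}→1
  3 left: {7,8,9}→2
  4 left: {6,7,8,9}→2
  5 left: {0,6,7,8,9}→2  {3,6,7,8,9}→2  {5,6,7,8,9}→2
  6 left: {0,3,6,7,8,9}→4  {0,5,6,7,8,9}→4  {3,5,6,7,8,9}→4  {4,5,6,7,8,9}→2
  7 left: {0,3,5,6,7,8,9}→12  {0,4,5,6,7,8,9}→6  {2,4,5,6,7,8,9}→2  {3,4,5,6,7,8,9}→6
  8 left: {0,2,4,5,6,7,8,9}→8  {0,3,4,5,6,7,8,9}→24  {1,2,4,5,6,7,8,9}→2  {2,3,4,5,6,7,8,9}→8
  placing 0:x first → 10 extensions
  placing 1:z first → 40 extensions
  placing 3:y first → 10 extensions
total linear extensions = 60

60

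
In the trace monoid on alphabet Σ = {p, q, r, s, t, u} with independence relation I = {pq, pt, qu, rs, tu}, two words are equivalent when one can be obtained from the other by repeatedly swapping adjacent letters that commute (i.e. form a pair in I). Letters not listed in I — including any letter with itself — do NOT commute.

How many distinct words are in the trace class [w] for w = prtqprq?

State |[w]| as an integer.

drop 0:p onto floor
drop 1:r onto {0:p}
drop 2:t onto {1:r}
drop 3:q onto {2:t}
drop 4:p onto {1:r}
drop 5:r onto {3:q, 4:p}
drop 6:q onto {5:r}
ground layer = {0:p}
drop-orders for the pieces not yet dropped (sum over which currently-grounded one goes next):
  1 to go: {6} 1
  2 to go: {5,6} 1
  3 to go: {3,5,6} 1  {4,5,6} 1
  4 to go: {2,3,5,6} 1  {3,4,5,6} 2
  5 to go: {2,3,4,5,6} 3
  if 0:p drops first: 3 orders

3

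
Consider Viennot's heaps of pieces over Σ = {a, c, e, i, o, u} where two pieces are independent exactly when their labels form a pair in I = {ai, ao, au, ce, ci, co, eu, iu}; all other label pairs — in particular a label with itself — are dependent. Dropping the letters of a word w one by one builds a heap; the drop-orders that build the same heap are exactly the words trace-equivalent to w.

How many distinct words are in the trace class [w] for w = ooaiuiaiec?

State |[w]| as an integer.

348

#0=o has no predecessor
#1=o depends on [0:o]
#2=a has no predecessor
#3=i depends on [1:o]
#4=u depends on [1:o]
#5=i depends on [3:i]
#6=a depends on [2:a]
#7=i depends on [5:i]
#8=e depends on [6:a, 7:i]
#9=c depends on [4:u, 6:a]
sources: [0:o, 2:a]
N(rest) = Σ N(rest − s) over sources s of rest; N(one piece) = 1:
  size 1 → [8]=1  [9]=1
  size 2 → [4,9]=1  [7,8]=1  [8,9]=2
  size 3 → [4,8,9]=3  [5,7,8]=1  [6,8,9]=2  [7,8,9]=3
  size 4 → [2,6,8,9]=2  [3,5,7,8]=1  [4,6,8,9]=5  [4,7,8,9]=6  [5,7,8,9]=4  [6,7,8,9]=5
  size 5 → [2,4,6,8,9]=7  [2,6,7,8,9]=7  [3,5,7,8,9]=5  [4,5,7,8,9]=10  [4,6,7,8,9]=16  [5,6,7,8,9]=9
  size 6 → [2,4,6,7,8,9]=30  [2,5,6,7,8,9]=16  [3,4,5,7,8,9]=15  [3,5,6,7,8,9]=14  [4,5,6,7,8,9]=35
  size 7 → [1,3,4,5,7,8,9]=15  [2,3,5,6,7,8,9]=30  [2,4,5,6,7,8,9]=81  [3,4,5,6,7,8,9]=64
  size 8 → [0,1,3,4,5,7,8,9]=15  [1,3,4,5,6,7,8,9]=79  [2,3,4,5,6,7,8,9]=175
  first=0(o) contributes 254
  first=2(a) contributes 94
|[w]| = 348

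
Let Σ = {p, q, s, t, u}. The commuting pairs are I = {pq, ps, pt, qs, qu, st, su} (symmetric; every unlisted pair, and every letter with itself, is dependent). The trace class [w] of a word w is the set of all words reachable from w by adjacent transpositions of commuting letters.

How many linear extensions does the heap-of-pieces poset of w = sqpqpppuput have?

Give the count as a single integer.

396

#0=s has no predecessor
#1=q has no predecessor
#2=p has no predecessor
#3=q depends on [1:q]
#4=p depends on [2:p]
#5=p depends on [4:p]
#6=p depends on [5:p]
#7=u depends on [6:p]
#8=p depends on [7:u]
#9=u depends on [8:p]
#10=t depends on [3:q, 9:u]
sources: [0:s, 1:q, 2:p]
N(rest) = Σ N(rest − s) over sources s of rest; N(one piece) = 1:
  size 1 → [0]=1  [10]=1
  size 2 → [0,10]=2  [3,10]=1  [9,10]=1
  size 3 → [0,3,10]=3  [0,9,10]=3  [1,3,10]=1  [3,9,10]=2  [8,9,10]=1
  size 4 → [0,1,3,10]=4  [0,3,9,10]=8  [0,8,9,10]=4  [1,3,9,10]=3  [3,8,9,10]=3  [7,8,9,10]=1
  size 5 → [0,1,3,9,10]=15  [0,3,8,9,10]=15  [0,7,8,9,10]=5  [1,3,8,9,10]=6  [3,7,8,9,10]=4  [6,7,8,9,10]=1
  size 6 → [0,1,3,8,9,10]=36  [0,3,7,8,9,10]=24  [0,6,7,8,9,10]=6  [1,3,7,8,9,10]=10  [3,6,7,8,9,10]=5  [5,6,7,8,9,10]=1
  size 7 → [0,1,3,7,8,9,10]=70  [0,3,6,7,8,9,10]=35  [0,5,6,7,8,9,10]=7  [1,3,6,7,8,9,10]=15  [3,5,6,7,8,9,10]=6  [4,5,6,7,8,9,10]=1
  size 8 → [0,1,3,6,7,8,9,10]=120  [0,3,5,6,7,8,9,10]=48  [0,4,5,6,7,8,9,10]=8  [1,3,5,6,7,8,9,10]=21  [2,4,5,6,7,8,9,10]=1  [3,4,5,6,7,8,9,10]=7
  size 9 → [0,1,3,5,6,7,8,9,10]=189  [0,2,4,5,6,7,8,9,10]=9  [0,3,4,5,6,7,8,9,10]=63  [1,3,4,5,6,7,8,9,10]=28  [2,3,4,5,6,7,8,9,10]=8
  first=0(s) contributes 36
  first=1(q) contributes 80
  first=2(p) contributes 280
|[w]| = 396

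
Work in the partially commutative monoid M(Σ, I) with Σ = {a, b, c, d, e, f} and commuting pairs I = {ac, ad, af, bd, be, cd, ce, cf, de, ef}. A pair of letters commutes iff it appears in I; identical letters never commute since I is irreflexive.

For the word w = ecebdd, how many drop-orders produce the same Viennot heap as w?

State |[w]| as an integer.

#0=e has no predecessor
#1=c has no predecessor
#2=e depends on [0:e]
#3=b depends on [1:c]
#4=d has no predecessor
#5=d depends on [4:d]
sources: [0:e, 1:c, 4:d]
N(rest) = Σ N(rest − s) over sources s of rest; N(one piece) = 1:
  size 1 → [2]=1  [3]=1  [5]=1
  size 2 → [0,2]=1  [1,3]=1  [2,3]=2  [2,5]=2  [3,5]=2  [4,5]=1
  size 3 → [0,2,3]=3  [0,2,5]=3  [1,2,3]=3  [1,3,5]=3  [2,3,5]=6  [2,4,5]=3  [3,4,5]=3
  size 4 → [0,1,2,3]=6  [0,2,3,5]=12  [0,2,4,5]=6  [1,2,3,5]=12  [1,3,4,5]=6  [2,3,4,5]=12
  first=0(e) contributes 30
  first=1(c) contributes 30
  first=4(d) contributes 30
|[w]| = 90

90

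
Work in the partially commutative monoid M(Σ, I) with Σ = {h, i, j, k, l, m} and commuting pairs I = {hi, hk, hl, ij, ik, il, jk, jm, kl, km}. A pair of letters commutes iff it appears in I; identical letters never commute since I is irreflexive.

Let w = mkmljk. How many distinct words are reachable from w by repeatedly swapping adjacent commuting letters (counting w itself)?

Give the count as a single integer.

15

drop 0:m onto floor
drop 1:k onto floor
drop 2:m onto {0:m}
drop 3:l onto {2:m}
drop 4:j onto {3:l}
drop 5:k onto {1:k}
ground layer = {0:m, 1:k}
drop-orders for the pieces not yet dropped (sum over which currently-grounded one goes next):
  1 to go: {4} 1  {5} 1
  2 to go: {1,5} 1  {3,4} 1  {4,5} 2
  3 to go: {1,4,5} 3  {2,3,4} 1  {3,4,5} 3
  4 to go: {0,2,3,4} 1  {1,3,4,5} 6  {2,3,4,5} 4
  if 0:m drops first: 10 orders
  if 1:k drops first: 5 orders
heap linearizations: 15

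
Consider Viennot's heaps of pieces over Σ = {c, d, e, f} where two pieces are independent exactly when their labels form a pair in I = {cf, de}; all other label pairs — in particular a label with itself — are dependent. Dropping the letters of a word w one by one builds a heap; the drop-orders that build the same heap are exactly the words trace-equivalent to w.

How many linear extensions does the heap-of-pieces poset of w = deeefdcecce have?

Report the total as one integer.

#0=d has no predecessor
#1=e has no predecessor
#2=e depends on [1:e]
#3=e depends on [2:e]
#4=f depends on [0:d, 3:e]
#5=d depends on [4:f]
#6=c depends on [5:d]
#7=e depends on [6:c]
#8=c depends on [7:e]
#9=c depends on [8:c]
#10=e depends on [9:c]
sources: [0:d, 1:e]
N(rest) = Σ N(rest − s) over sources s of rest; N(one piece) = 1:
  size 1 → [10]=1
  size 2 → [9,10]=1
  size 3 → [8,9,10]=1
  size 4 → [7,8,9,10]=1
  size 5 → [6,7,8,9,10]=1
  size 6 → [5,6,7,8,9,10]=1
  size 7 → [4,5,6,7,8,9,10]=1
  size 8 → [0,4,5,6,7,8,9,10]=1  [3,4,5,6,7,8,9,10]=1
  size 9 → [0,3,4,5,6,7,8,9,10]=2  [2,3,4,5,6,7,8,9,10]=1
  first=0(d) contributes 1
  first=1(e) contributes 3
|[w]| = 4

4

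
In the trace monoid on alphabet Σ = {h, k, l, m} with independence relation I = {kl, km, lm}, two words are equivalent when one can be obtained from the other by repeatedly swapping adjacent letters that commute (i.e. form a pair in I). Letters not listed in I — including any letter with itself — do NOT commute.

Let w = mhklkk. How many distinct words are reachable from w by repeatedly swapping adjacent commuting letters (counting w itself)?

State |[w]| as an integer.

drop 0:m onto floor
drop 1:h onto {0:m}
drop 2:k onto {1:h}
drop 3:l onto {1:h}
drop 4:k onto {2:k}
drop 5:k onto {4:k}
ground layer = {0:m}
drop-orders for the pieces not yet dropped (sum over which currently-grounded one goes next):
  1 to go: {3} 1  {5} 1
  2 to go: {3,5} 2  {4,5} 1
  3 to go: {2,4,5} 1  {3,4,5} 3
  4 to go: {2,3,4,5} 4
  if 0:m drops first: 4 orders

4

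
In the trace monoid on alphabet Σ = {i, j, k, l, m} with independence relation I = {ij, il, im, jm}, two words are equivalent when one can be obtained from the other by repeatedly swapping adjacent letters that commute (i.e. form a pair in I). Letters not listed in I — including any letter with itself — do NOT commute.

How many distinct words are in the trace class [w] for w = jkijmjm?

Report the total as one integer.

30

piece 0:j — minimal
piece 1:k rests on {0:j}
piece 2:i rests on {1:k}
piece 3:j rests on {1:k}
piece 4:m rests on {1:k}
piece 5:j rests on {3:j}
piece 6:m rests on {4:m}
minimal pieces: {0:j}
ways to finish when only these pieces remain (= sum over removing one remaining piece with nothing left below it):
  1 left: {2}→1  {5}→1  {6}→1
  2 left: {2,5}→2  {2,6}→2  {3,5}→1  {4,6}→1  {5,6}→2
  3 left: {2,3,5}→3  {2,4,6}→3  {2,5,6}→6  {3,5,6}→3  {4,5,6}→3
  4 left: {2,3,5,6}→12  {2,4,5,6}→12  {3,4,5,6}→6
  5 left: {2,3,4,5,6}→30
  placing 0:j first → 30 extensions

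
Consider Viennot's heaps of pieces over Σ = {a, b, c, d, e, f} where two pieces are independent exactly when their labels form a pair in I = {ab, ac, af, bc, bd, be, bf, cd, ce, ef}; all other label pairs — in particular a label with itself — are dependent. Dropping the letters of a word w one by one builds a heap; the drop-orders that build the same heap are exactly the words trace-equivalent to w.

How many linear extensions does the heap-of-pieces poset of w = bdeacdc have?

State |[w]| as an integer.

105

piece 0:b — minimal
piece 1:d — minimal
piece 2:e rests on {1:d}
piece 3:a rests on {2:e}
piece 4:c — minimal
piece 5:d rests on {3:a}
piece 6:c rests on {4:c}
minimal pieces: {0:b, 1:d, 4:c}
ways to finish when only these pieces remain (= sum over removing one remaining piece with nothing left below it):
  1 left: {0}→1  {5}→1  {6}→1
  2 left: {0,5}→2  {0,6}→2  {3,5}→1  {4,6}→1  {5,6}→2
  3 left: {0,3,5}→3  {0,4,6}→3  {0,5,6}→6  {2,3,5}→1  {3,5,6}→3  {4,5,6}→3
  4 left: {0,2,3,5}→4  {0,3,5,6}→12  {0,4,5,6}→12  {1,2,3,5}→1  {2,3,5,6}→4  {3,4,5,6}→6
  5 left: {0,1,2,3,5}→5  {0,2,3,5,6}→20  {0,3,4,5,6}→30  {1,2,3,5,6}→5  {2,3,4,5,6}→10
  placing 0:b first → 15 extensions
  placing 1:d first → 60 extensions
  placing 4:c first → 30 extensions
total linear extensions = 105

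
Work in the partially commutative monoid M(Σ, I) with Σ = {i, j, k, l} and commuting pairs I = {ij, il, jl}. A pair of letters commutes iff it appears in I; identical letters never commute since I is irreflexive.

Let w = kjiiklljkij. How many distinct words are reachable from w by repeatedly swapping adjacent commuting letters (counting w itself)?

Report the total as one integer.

piece 0:k — minimal
piece 1:j rests on {0:k}
piece 2:i rests on {0:k}
piece 3:i rests on {2:i}
piece 4:k rests on {1:j, 3:i}
piece 5:l rests on {4:k}
piece 6:l rests on {5:l}
piece 7:j rests on {4:k}
piece 8:k rests on {6:l, 7:j}
piece 9:i rests on {8:k}
piece 10:j rests on {8:k}
minimal pieces: {0:k}
ways to finish when only these pieces remain (= sum over removing one remaining piece with nothing left below it):
  1 left: {9}→1  {10}→1
  2 left: {9,10}→2
  3 left: {8,9,10}→2
  4 left: {6,8,9,10}→2  {7,8,9,10}→2
  5 left: {5,6,8,9,10}→2  {6,7,8,9,10}→4
  6 left: {5,6,7,8,9,10}→6
  7 left: {4,5,6,7,8,9,10}→6
  8 left: {1,4,5,6,7,8,9,10}→6  {3,4,5,6,7,8,9,10}→6
  9 left: {1,3,4,5,6,7,8,9,10}→12  {2,3,4,5,6,7,8,9,10}→6
  placing 0:k first → 18 extensions

18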